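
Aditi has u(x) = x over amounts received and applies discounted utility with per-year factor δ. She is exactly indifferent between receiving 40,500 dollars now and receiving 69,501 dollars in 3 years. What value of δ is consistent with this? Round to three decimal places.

δ ≈ 0.835

The payoff in 3 years is discounted by δ^3, so u(40500) = δ^3·u(69501) and δ^3 = u(40500)/u(69501).
With u(x) = x: δ^3 = 40500/69501 = 0.58273.
Taking the cube root: δ = 0.58273^(1/3) ≈ 0.835.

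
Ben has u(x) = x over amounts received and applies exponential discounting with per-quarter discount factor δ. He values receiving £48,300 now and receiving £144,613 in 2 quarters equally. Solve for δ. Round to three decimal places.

Equating discounted utilities: u(48300) = δ^2·u(144613) ⇒ δ^2 = u(48300)/u(144613).
With u(x) = x: δ^2 = 48300/144613 = 0.33399.
Hence δ = (0.33399)^(1/2) = 0.57792.

δ ≈ 0.578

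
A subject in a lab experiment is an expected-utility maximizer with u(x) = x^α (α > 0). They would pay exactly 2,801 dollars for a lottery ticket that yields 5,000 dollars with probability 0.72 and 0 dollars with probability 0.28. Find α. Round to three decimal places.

α ≈ 0.567

EU(lottery) = 0.72·5000^α + 0.28·0 = 0.72·5000^α.
Indifference: 2801^α = 0.72·5000^α, so (2801/5000)^α = 0.72.
Take logs: α = ln 0.72 / ln(2801/5000) ≈ 0.56691.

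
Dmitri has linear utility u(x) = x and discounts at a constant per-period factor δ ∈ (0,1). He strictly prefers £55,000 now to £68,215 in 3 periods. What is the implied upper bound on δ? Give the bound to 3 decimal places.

Comparing present values: 55000 > δ^3·68215.
Dividing by 68215: δ^3 < 0.80627. Both sides are positive, so the cube root keeps the direction.
δ < 0.80627^(1/3) = 0.931.

δ < 0.931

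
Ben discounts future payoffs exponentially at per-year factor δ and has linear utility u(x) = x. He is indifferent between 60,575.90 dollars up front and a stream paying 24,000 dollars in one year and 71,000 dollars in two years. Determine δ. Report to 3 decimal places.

Present value of the stream is 24000·δ + 71000·δ². Indifference gives 24000δ + 71000δ² = 60575.90.
So 71000δ² + 24000δ − 60575.90 = 0.
The positive root is δ = [−24000 + √(24000² + 4·71000·60575.90)] / (2·71000) = (−24000 + 133340.000)/142000 ≈ 0.770.

δ ≈ 0.770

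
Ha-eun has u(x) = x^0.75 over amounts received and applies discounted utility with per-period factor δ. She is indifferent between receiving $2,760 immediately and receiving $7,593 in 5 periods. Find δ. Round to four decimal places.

δ ≈ 0.8592

The payoff in 5 periods is discounted by δ^5, so u(2760) = δ^5·u(7593) and δ^5 = u(2760)/u(7593).
Since u(x) = x^0.75, δ^5 = (2760/7593)^0.75 = 0.36349^0.75 = 0.46814.
So δ = 0.46814^(1/5) ≈ 0.8592.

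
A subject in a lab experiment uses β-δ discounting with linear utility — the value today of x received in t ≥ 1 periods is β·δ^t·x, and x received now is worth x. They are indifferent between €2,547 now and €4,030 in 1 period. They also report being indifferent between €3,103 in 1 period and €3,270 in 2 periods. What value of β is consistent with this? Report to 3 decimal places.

β ≈ 0.666

Both payoffs in the second observation are in the future, so β drops out: δ^1·3103 = δ^2·3270 ⇒ δ = 3103/3270 = 0.94893.
Now use the now-vs-future pair: 2547 = β·δ·4030 gives β = 2547/(0.94893·4030) ≈ 0.666.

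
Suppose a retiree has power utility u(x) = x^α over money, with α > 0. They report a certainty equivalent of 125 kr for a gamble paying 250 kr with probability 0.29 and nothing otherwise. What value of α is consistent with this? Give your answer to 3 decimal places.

EU(lottery) = 0.29·250^α + 0.71·0 = 0.29·250^α.
Setting u(125) equal to that: 125^α = 0.29·250^α ⇒ (125/250)^α = 0.29.
Take logs: α = ln 0.29 / ln(125/250) ≈ 1.78588.

α ≈ 1.786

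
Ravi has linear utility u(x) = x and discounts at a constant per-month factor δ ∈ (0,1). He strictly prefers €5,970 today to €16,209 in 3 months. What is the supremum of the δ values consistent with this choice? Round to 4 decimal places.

δ < 0.7168

The preference means 5970 > δ^3·16209.
Dividing by 16209: δ^3 < 0.36831. Both sides are positive, so the cube root keeps the direction.
δ < 0.36831^(1/3) = 0.7168.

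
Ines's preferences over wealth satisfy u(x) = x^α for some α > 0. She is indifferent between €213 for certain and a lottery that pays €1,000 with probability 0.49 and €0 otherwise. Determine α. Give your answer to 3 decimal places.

The lottery's expected utility is 0.49·u(1000) + 0.51·u(0) = 0.49·1000^α (since u(0) = 0 for α > 0).
Indifference: 213^α = 0.49·1000^α, so (213/1000)^α = 0.49.
Taking logs: α·ln(213/1000) = ln(0.49), so α = -0.713350 / -1.546463 ≈ 0.461.

α ≈ 0.461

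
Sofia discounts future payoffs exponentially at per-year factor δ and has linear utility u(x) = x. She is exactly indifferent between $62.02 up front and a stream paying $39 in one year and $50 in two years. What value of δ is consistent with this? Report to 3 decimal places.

Present value of the stream is 39·δ + 50·δ². Indifference gives 39δ + 50δ² = 62.02.
So 50δ² + 39δ − 62.02 = 0.
The positive root is δ = [−39 + √(39² + 4·50·62.02)] / (2·50) = (−39 + 118.004)/100 ≈ 0.790.

δ ≈ 0.790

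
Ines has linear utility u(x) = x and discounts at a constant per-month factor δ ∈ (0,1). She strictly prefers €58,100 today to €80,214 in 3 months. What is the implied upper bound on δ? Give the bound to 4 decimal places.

The preference means 58100 > δ^3·80214.
Hence δ^3 < 58100/80214 = 0.72431, and x ↦ x^(1/3) is increasing on (0,∞).
δ < 0.72431^(1/3) = 0.8981.

δ < 0.8981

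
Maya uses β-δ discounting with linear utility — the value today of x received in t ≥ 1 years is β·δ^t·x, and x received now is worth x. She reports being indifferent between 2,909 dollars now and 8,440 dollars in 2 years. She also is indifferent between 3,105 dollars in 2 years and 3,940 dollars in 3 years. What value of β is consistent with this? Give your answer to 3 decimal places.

Both payoffs in the second observation are in the future, so β drops out: δ^2·3105 = δ^3·3940 ⇒ δ = 3105/3940 = 0.78807.
Now use the now-vs-future pair: 2909 = β·δ^2·8440 gives β = 2909/(0.62106·8440) ≈ 0.555.

β ≈ 0.555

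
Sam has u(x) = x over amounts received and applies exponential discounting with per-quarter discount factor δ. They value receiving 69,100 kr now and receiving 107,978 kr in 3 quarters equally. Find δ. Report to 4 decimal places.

δ ≈ 0.8617

Indifference means u(69100) = δ^3 · u(107978), so δ^3 = u(69100)/u(107978).
With u(x) = x: δ^3 = 69100/107978 = 0.63995.
Taking the cube root: δ = 0.63995^(1/3) ≈ 0.8617.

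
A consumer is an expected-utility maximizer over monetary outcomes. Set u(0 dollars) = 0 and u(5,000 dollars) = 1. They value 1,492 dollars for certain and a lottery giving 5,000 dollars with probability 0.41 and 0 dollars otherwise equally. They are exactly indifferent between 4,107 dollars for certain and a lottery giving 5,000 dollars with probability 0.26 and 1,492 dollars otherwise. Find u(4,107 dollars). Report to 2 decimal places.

0.56

The first gamble pins u(1,492 dollars): it must equal 0.41·1 + 0.59·0 = 0.41.
Then u(4,107 dollars) = 0.26·u(5,000 dollars) + 0.74·u(1,492 dollars) = 0.26·1.00 + 0.74·0.41 = 0.5634.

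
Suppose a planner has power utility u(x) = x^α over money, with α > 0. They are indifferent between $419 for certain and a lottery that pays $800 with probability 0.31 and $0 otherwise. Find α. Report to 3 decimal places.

α ≈ 1.811

EU(lottery) = 0.31·800^α + 0.69·0 = 0.31·800^α.
Setting u(419) equal to that: 419^α = 0.31·800^α ⇒ (419/800)^α = 0.31.
Taking logs: α·ln(419/800) = ln(0.31), so α = -1.171183 / -0.646741 ≈ 1.811.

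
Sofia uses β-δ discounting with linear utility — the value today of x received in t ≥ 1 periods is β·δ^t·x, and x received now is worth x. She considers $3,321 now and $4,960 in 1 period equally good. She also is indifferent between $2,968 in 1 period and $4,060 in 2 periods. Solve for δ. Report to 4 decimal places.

The second indifference involves only future payoffs, so β cancels: β·δ^1·2968 = β·δ^2·4060, giving δ = 2968/4060 = 0.73103.

δ ≈ 0.7310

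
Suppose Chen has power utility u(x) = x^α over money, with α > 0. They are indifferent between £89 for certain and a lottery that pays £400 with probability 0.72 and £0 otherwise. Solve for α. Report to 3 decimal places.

The lottery's expected utility is 0.72·u(400) + 0.28·u(0) = 0.72·400^α (since u(0) = 0 for α > 0).
Indifference: 89^α = 0.72·400^α, so (89/400)^α = 0.72.
α = ln(0.72) / ln(89/400) = -0.328504/-1.502828 ≈ 0.219.

α ≈ 0.219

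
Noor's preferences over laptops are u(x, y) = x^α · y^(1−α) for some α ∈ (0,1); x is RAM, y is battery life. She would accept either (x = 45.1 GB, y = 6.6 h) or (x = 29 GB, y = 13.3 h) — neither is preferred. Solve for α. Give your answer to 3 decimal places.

The Cobb–Douglas utilities coincide, so 45.1^α·6.6^(1−α) = 29^α·13.3^(1−α).
Taking logs: α·ln 45.1 + (1−α)·ln 6.6 = α·ln 29 + (1−α)·ln 13.3, i.e. α·0.441586 = (1−α)·0.700694.
Thus α·(1.142280) = 0.700694, so α = 0.700694/1.142280 ≈ 0.613.

α ≈ 0.613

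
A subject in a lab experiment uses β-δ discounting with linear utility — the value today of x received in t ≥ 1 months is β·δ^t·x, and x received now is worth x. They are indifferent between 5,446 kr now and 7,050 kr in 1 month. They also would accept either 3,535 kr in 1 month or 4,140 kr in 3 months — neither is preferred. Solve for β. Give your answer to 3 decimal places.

β ≈ 0.836

The second indifference involves only future payoffs, so β cancels: β·δ^1·3535 = β·δ^3·4140, giving δ^2 = 3535/4140 = 0.85386, so δ = 0.92405.
The first indifference: 5446 = β·δ·7050, so β = 5446/(δ·7050) = 5446/(0.92405·7050) ≈ 0.836.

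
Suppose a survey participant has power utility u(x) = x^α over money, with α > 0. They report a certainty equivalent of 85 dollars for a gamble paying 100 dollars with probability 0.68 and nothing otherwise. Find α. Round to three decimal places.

Since u(0) = 0, the lottery's EU is 0.68·100^α.
Indifference: 85^α = 0.68·100^α, so (85/100)^α = 0.68.
Taking logs: α·ln(85/100) = ln(0.68), so α = -0.385662 / -0.162519 ≈ 2.373.

α ≈ 2.373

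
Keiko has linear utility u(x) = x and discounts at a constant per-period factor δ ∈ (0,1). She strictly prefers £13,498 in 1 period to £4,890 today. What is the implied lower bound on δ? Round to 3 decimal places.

δ > 0.362

Under u(x) = x this choice says 4890 < δ·13498.
Dividing through by 13498 gives δ > 0.36228.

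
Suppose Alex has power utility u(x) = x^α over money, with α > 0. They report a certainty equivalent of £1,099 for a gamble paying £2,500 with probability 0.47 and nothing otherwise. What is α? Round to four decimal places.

α ≈ 0.9186

Since u(0) = 0, the lottery's EU is 0.47·2500^α.
Indifference: 1099^α = 0.47·2500^α, so (1099/2500)^α = 0.47.
Take logs: α = ln 0.47 / ln(1099/2500) ≈ 0.918642.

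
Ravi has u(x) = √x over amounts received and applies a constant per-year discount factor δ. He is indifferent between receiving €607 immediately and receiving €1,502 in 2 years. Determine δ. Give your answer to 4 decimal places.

δ ≈ 0.7973

Indifference means u(607) = δ^2 · u(1502), so δ^2 = u(607)/u(1502).
Since u(x) = √x, δ^2 = √(607/1502) = 0.63571.
Hence δ = (0.63571)^(1/2) = 0.797315.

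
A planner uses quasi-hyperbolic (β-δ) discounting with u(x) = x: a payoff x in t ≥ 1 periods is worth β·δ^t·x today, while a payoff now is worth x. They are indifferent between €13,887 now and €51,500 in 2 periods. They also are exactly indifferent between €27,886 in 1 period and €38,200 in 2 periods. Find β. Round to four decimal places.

The second indifference involves only future payoffs, so β cancels: β·δ^1·27886 = β·δ^2·38200, giving δ = 27886/38200 = 0.73000.
Substituting δ into 13887 = β·δ^2·51500: β = 13887/(27444.350) ≈ 0.5060.

β ≈ 0.5060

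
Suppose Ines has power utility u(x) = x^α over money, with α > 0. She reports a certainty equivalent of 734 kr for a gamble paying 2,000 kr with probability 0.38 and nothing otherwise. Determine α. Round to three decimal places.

α ≈ 0.965

Since u(0) = 0, the lottery's EU is 0.38·2000^α.
Indifference: 734^α = 0.38·2000^α, so (734/2000)^α = 0.38.
α = ln(0.38) / ln(734/2000) = -0.967584/-1.002393 ≈ 0.965.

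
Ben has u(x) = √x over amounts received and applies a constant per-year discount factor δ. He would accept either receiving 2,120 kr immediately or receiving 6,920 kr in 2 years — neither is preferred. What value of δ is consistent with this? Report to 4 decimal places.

Equating discounted utilities: u(2120) = δ^2·u(6920) ⇒ δ^2 = u(2120)/u(6920).
Since u(x) = √x, δ^2 = √(2120/6920) = 0.55350.
Taking the square root: δ = 0.55350^(1/2) ≈ 0.7440.

δ ≈ 0.7440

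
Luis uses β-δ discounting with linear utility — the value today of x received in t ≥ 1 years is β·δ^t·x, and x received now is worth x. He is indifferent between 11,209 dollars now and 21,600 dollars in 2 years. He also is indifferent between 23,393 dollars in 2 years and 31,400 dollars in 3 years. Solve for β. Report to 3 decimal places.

From the later pair, β·δ^2·23393 = β·δ^3·31400; dividing through, δ = 23393/31400 = 0.74500.
Now use the now-vs-future pair: 11209 = β·δ^2·21600 gives β = 11209/(0.55502·21600) ≈ 0.935.

β ≈ 0.935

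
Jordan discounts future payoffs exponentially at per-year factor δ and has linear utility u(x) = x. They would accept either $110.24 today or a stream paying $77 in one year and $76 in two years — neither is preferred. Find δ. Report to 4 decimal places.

δ ≈ 0.8000

Equating present values: 110.24 = 77δ + 76δ².
So 76δ² + 77δ − 110.24 = 0.
By the quadratic formula (taking the positive root), δ = (−77 + √39441.96) / 152 ≈ 0.8000.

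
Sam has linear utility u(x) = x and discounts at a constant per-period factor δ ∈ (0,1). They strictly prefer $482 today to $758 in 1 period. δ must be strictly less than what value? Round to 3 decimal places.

Under u(x) = x this choice says 482 > δ·758.
Dividing through by 758 gives δ < 0.63588.

δ < 0.636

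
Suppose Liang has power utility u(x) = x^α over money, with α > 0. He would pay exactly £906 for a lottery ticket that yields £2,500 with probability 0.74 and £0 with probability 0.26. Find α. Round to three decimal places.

α ≈ 0.297

Since u(0) = 0, the lottery's EU is 0.74·2500^α.
Equating: 906^α = 0.74·2500^α, i.e. 0.3624^α = 0.74.
Taking logs: α·ln(906/2500) = ln(0.74), so α = -0.301105 / -1.015007 ≈ 0.297.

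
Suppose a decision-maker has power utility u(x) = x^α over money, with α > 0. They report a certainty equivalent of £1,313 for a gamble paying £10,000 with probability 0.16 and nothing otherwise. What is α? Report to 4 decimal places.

α ≈ 0.9026

Since u(0) = 0, the lottery's EU is 0.16·10000^α.
Setting u(1313) equal to that: 1313^α = 0.16·10000^α ⇒ (1313/10000)^α = 0.16.
α = ln(0.16) / ln(1313/10000) = -1.8325815/-2.0302705 ≈ 0.9026.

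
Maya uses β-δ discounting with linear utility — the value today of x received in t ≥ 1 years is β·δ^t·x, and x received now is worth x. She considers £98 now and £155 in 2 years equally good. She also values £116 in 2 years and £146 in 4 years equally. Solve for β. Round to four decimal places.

The second indifference involves only future payoffs, so β cancels: β·δ^2·116 = β·δ^4·146, giving δ^2 = 116/146 = 0.79452, so δ = 0.89136.
The first indifference: 98 = β·δ^2·155, so β = 98/(δ^2·155) = 98/(0.79452·155) ≈ 0.7958.

β ≈ 0.7958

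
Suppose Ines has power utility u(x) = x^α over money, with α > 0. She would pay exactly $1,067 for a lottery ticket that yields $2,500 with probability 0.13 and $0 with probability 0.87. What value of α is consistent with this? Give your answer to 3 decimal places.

The lottery's expected utility is 0.13·u(2500) + 0.87·u(0) = 0.13·2500^α (since u(0) = 0 for α > 0).
Equating: 1067^α = 0.13·2500^α, i.e. 0.4268^α = 0.13.
Take logs: α = ln 0.13 / ln(1067/2500) ≈ 2.39620.

α ≈ 2.396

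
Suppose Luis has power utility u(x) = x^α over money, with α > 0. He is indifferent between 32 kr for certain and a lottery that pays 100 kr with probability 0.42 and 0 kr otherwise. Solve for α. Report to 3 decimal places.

EU(lottery) = 0.42·100^α + 0.58·0 = 0.42·100^α.
Equating: 32^α = 0.42·100^α, i.e. 0.3200^α = 0.42.
Taking logs: α·ln(32/100) = ln(0.42), so α = -0.867501 / -1.139434 ≈ 0.761.

α ≈ 0.761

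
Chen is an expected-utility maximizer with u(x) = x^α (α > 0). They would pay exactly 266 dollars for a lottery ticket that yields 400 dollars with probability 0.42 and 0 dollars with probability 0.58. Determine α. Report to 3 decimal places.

α ≈ 2.126

Since u(0) = 0, the lottery's EU is 0.42·400^α.
Equating: 266^α = 0.42·400^α, i.e. 0.6650^α = 0.42.
α = ln(0.42) / ln(266/400) = -0.867501/-0.407968 ≈ 2.126.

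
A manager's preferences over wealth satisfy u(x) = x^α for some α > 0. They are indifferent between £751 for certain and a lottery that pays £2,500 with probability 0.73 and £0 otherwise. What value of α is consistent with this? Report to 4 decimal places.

α ≈ 0.2617

EU(lottery) = 0.73·2500^α + 0.27·0 = 0.73·2500^α.
Equating: 751^α = 0.73·2500^α, i.e. 0.3004^α = 0.73.
Taking logs: α·ln(751/2500) = ln(0.73), so α = -0.3147107 / -1.2026404 ≈ 0.2617.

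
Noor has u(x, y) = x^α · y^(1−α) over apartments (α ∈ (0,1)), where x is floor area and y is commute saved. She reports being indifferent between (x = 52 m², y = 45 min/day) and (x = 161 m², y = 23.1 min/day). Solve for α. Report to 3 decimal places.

α ≈ 0.371

Indifference: 52^α · 45^(1−α) = 161^α · 23.1^(1−α).
Rearrange to (52/161)^α = (23.1/45)^(1−α) and take logs: α·-1.130161 = (1−α)·-0.666830.
With A = -1.130161 and B = -0.666830: α·A = (1−α)·B, so α = B/(A+B) = -0.666830/-1.796991 ≈ 0.371.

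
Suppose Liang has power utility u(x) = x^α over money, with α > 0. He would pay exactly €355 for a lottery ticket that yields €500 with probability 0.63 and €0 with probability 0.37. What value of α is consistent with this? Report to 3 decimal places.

α ≈ 1.349

EU(lottery) = 0.63·500^α + 0.37·0 = 0.63·500^α.
Equating: 355^α = 0.63·500^α, i.e. 0.7100^α = 0.63.
Taking logs: α·ln(355/500) = ln(0.63), so α = -0.462035 / -0.342490 ≈ 1.349.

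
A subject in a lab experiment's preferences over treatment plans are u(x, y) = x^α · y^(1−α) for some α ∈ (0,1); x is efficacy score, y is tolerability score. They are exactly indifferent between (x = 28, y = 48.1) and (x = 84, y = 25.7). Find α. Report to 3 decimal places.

The Cobb–Douglas utilities coincide, so 28^α·48.1^(1−α) = 84^α·25.7^(1−α).
Rearrange to (28/84)^α = (25.7/48.1)^(1−α) and take logs: α·-1.098612 = (1−α)·-0.626791.
Thus α·(-1.725403) = -0.626791, so α = -0.626791/-1.725403 ≈ 0.363.

α ≈ 0.363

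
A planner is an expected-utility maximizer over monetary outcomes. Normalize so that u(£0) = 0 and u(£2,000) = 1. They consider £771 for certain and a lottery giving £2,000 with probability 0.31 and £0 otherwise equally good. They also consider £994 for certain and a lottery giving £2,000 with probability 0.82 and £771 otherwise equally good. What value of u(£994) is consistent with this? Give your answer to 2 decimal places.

0.88

First, u(£771) = 0.31·u(£2,000) + 0.69·u(£0) = 0.31.
Then u(£994) = 0.82·u(£2,000) + 0.18·u(£771) = 0.82·1.00 + 0.18·0.31 = 0.8758.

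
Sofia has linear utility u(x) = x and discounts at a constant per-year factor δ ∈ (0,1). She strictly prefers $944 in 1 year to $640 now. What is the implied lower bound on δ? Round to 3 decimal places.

δ > 0.678

Under u(x) = x this choice says 640 < δ·944.
So δ > 640/944 = 0.67797.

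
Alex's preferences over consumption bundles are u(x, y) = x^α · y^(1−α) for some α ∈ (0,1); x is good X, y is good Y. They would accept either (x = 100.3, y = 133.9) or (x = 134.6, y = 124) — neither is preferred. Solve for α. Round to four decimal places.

Indifference: 100.3^α · 133.9^(1−α) = 134.6^α · 124^(1−α).
Rearrange to (100.3/134.6)^α = (124/133.9)^(1−α) and take logs: α·-0.2941417 = (1−α)·-0.0768117.
So α/(1−α) = (-0.0768117)/(-0.2941417) = 0.2611384, and α = 0.2611384/1.2611384 ≈ 0.2071.

α ≈ 0.2071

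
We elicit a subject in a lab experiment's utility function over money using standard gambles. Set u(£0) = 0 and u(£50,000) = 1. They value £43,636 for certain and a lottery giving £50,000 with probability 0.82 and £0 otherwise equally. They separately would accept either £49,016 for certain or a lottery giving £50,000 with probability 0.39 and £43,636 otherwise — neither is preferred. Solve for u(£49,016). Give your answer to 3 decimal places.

From the first indifference, u(£43,636) = 0.82·u(£50,000) + 0.18·u(£0) = 0.82·1 + 0.18·0 = 0.82.
Then u(£49,016) = 0.39·u(£50,000) + 0.61·u(£43,636) = 0.39·1.00 + 0.61·0.82 = 0.8902.

0.890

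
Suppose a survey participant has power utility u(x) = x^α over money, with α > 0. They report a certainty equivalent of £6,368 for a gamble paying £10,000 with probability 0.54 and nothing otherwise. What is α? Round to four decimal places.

Since u(0) = 0, the lottery's EU is 0.54·10000^α.
Setting u(6368) equal to that: 6368^α = 0.54·10000^α ⇒ (6368/10000)^α = 0.54.
Take logs: α = ln 0.54 / ln(6368/10000) ≈ 1.365359.

α ≈ 1.3654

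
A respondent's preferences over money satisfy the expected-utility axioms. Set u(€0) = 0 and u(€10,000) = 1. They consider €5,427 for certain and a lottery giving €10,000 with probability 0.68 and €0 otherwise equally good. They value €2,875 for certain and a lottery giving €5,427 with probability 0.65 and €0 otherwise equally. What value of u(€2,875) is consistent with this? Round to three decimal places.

From the first indifference, u(€5,427) = 0.68·u(€10,000) + 0.32·u(€0) = 0.68·1 + 0.32·0 = 0.68.
Then u(€2,875) = 0.65·u(€5,427) + 0.35·u(€0) = 0.65·0.68 + 0.35·0.00 = 0.4420.

0.442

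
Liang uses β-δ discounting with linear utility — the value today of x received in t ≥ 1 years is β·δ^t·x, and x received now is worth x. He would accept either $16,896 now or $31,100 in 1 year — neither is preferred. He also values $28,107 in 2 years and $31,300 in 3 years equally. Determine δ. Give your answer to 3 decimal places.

δ ≈ 0.898

Both payoffs in the second observation are in the future, so β drops out: δ^2·28107 = δ^3·31300 ⇒ δ = 28107/31300 = 0.89799.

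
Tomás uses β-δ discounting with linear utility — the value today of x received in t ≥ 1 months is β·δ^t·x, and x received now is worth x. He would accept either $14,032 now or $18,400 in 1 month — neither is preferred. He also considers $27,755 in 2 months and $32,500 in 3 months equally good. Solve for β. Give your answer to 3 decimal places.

β ≈ 0.893

Both payoffs in the second observation are in the future, so β drops out: δ^2·27755 = δ^3·32500 ⇒ δ = 27755/32500 = 0.85400.
The first indifference: 14032 = β·δ·18400, so β = 14032/(δ·18400) = 14032/(0.85400·18400) ≈ 0.893.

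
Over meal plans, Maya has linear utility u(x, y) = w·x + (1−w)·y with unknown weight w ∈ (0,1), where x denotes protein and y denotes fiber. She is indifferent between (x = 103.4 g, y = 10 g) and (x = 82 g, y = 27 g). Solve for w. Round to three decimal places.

w = 0.443

Equating utilities: w·103.4 + (1−w)·10 = w·82 + (1−w)·27.
w·(103.4−82) = (1−w)·(27−10), i.e. w·21.4 = (1−w)·17.
So w/(1−w) = 17/21.4 = 0.7944, giving w = 17/(21.4+17) = 0.443.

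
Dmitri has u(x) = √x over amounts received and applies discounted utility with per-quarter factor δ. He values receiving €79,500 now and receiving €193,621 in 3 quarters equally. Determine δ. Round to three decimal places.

The payoff in 3 quarters is discounted by δ^3, so u(79500) = δ^3·u(193621) and δ^3 = u(79500)/u(193621).
Since u(x) = √x, δ^3 = √(79500/193621) = 0.64078.
Taking the cube root: δ = 0.64078^(1/3) ≈ 0.862.

δ ≈ 0.862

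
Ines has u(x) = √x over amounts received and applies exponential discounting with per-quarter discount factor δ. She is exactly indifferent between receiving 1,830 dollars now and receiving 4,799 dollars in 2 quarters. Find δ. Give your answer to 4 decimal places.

δ ≈ 0.7858

Indifference means u(1830) = δ^2 · u(4799), so δ^2 = u(1830)/u(4799).
Since u(x) = √x, δ^2 = √(1830/4799) = 0.61752.
So δ = 0.61752^(1/2) ≈ 0.7858.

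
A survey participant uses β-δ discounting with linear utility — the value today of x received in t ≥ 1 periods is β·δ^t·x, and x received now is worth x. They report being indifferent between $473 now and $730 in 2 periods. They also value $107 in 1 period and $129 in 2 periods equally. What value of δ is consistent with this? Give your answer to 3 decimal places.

δ ≈ 0.829

Both payoffs in the second observation are in the future, so β drops out: δ^1·107 = δ^2·129 ⇒ δ = 107/129 = 0.82946.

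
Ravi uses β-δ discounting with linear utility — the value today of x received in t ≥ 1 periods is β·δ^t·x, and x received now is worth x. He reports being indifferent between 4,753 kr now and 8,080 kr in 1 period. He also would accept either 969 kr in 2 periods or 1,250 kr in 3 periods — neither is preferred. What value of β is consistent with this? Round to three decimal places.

β ≈ 0.759

From the later pair, β·δ^2·969 = β·δ^3·1250; dividing through, δ = 969/1250 = 0.77520.
The first indifference: 4753 = β·δ·8080, so β = 4753/(δ·8080) = 4753/(0.77520·8080) ≈ 0.759.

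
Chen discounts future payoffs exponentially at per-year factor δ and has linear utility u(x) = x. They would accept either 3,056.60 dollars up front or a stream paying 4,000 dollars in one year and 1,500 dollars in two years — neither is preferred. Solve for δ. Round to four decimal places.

δ ≈ 0.6200

The stream is worth 4000δ + 1500δ² today, so 4000δ + 1500δ² = 3056.60.
That is, 1500δ² + 4000δ − 3056.60 = 0, a quadratic in δ.
δ = (−4000 + √(4000² + 4·1500·3056.60)) / (2·1500) = (−4000 + √34339600.00) / 3000 ≈ 0.6200.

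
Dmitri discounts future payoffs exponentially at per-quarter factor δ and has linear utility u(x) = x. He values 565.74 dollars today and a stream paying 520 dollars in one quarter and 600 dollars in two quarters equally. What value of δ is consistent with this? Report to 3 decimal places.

δ ≈ 0.630

Present value of the stream is 520·δ + 600·δ². Indifference gives 520δ + 600δ² = 565.74.
That is, 600δ² + 520δ − 565.74 = 0, a quadratic in δ.
By the quadratic formula (taking the positive root), δ = (−520 + √1628176.00) / 1200 ≈ 0.630.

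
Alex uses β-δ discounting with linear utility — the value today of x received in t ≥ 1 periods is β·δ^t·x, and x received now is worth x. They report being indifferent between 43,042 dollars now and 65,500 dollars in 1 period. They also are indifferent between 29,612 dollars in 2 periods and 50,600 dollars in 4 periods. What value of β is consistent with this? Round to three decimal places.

From the later pair, β·δ^2·29612 = β·δ^4·50600; dividing through, δ^2 = 29612/50600 = 0.58522, so δ = 0.76500.
The first indifference: 43042 = β·δ·65500, so β = 43042/(δ·65500) = 43042/(0.76500·65500) ≈ 0.859.

β ≈ 0.859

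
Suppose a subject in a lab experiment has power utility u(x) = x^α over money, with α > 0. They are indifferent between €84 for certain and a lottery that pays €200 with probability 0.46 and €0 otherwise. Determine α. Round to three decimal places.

α ≈ 0.895

Since u(0) = 0, the lottery's EU is 0.46·200^α.
Setting u(84) equal to that: 84^α = 0.46·200^α ⇒ (84/200)^α = 0.46.
α = ln(0.46) / ln(84/200) = -0.776529/-0.867501 ≈ 0.895.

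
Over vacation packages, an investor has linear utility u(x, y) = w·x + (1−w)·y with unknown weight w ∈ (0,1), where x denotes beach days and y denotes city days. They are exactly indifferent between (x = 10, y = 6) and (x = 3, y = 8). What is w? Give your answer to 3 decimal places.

Equating utilities: w·10 + (1−w)·6 = w·3 + (1−w)·8.
Rearranging, 7·w − 2·(1−w) = 0.
So w/(1−w) = 2/7 = 0.2857, giving w = 2/(7+2) = 0.222.

w = 0.222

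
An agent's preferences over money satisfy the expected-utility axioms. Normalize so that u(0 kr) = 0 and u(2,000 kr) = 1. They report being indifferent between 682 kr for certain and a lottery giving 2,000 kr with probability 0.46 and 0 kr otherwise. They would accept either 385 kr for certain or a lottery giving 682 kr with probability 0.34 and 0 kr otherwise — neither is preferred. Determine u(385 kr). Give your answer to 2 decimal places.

0.16

The first gamble pins u(682 kr): it must equal 0.46·1 + 0.54·0 = 0.46.
The second indifference gives u(385 kr) = 0.34·u(682 kr) + 0.66·u(0 kr) = 0.34·0.46 + 0.66·0.00 = 0.1564.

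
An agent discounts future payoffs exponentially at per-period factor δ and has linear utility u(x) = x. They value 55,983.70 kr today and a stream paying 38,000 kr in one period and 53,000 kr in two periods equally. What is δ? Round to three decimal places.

Present value of the stream is 38000·δ + 53000·δ². Indifference gives 38000δ + 53000δ² = 55983.70.
That is, 53000δ² + 38000δ − 55983.70 = 0, a quadratic in δ.
By the quadratic formula (taking the positive root), δ = (−38000 + √13312544400.00) / 106000 ≈ 0.730.

δ ≈ 0.730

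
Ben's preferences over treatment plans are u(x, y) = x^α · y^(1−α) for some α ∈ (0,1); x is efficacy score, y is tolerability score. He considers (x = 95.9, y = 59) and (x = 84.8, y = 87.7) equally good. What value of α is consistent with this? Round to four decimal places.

The Cobb–Douglas utilities coincide, so 95.9^α·59^(1−α) = 84.8^α·87.7^(1−α).
Rearrange to (95.9/84.8)^α = (87.7/59)^(1−α) and take logs: α·0.1230104 = (1−α)·0.3963845.
With A = 0.1230104 and B = 0.3963845: α·A = (1−α)·B, so α = B/(A+B) = 0.3963845/0.5193949 ≈ 0.7632.

α ≈ 0.7632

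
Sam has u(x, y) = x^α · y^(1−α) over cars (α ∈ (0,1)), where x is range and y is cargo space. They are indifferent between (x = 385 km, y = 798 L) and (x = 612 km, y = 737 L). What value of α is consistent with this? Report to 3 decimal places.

α ≈ 0.146

Set the two utilities equal: 385^α·798^(1−α) = 612^α·737^(1−α).
Taking logs: α·ln 385 + (1−α)·ln 798 = α·ln 612 + (1−α)·ln 737, i.e. α·-0.463489 = (1−α)·-0.079521.
Thus α·(-0.543010) = -0.079521, so α = -0.079521/-0.543010 ≈ 0.146.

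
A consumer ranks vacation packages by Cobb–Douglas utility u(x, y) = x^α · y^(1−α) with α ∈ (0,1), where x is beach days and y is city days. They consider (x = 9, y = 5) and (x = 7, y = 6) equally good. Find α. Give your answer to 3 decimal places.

Set the two utilities equal: 9^α·5^(1−α) = 7^α·6^(1−α).
Rearrange to (9/7)^α = (6/5)^(1−α) and take logs: α·0.251314 = (1−α)·0.182322.
So α/(1−α) = (0.182322)/(0.251314) = 0.725475, and α = 0.725475/1.725475 ≈ 0.420.

α ≈ 0.420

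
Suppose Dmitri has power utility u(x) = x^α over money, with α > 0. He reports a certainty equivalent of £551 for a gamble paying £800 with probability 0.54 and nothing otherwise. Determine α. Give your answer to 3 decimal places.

α ≈ 1.653

Since u(0) = 0, the lottery's EU is 0.54·800^α.
Indifference: 551^α = 0.54·800^α, so (551/800)^α = 0.54.
Take logs: α = ln 0.54 / ln(551/800) ≈ 1.65252.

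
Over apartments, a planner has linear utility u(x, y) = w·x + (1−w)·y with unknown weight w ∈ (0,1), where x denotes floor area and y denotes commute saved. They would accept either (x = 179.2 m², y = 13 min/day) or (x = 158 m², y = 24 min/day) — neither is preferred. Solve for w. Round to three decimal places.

Indifference: w·179.2 + (1−w)·13 = w·158 + (1−w)·24.
Rearranging, 21.2·w − 11·(1−w) = 0.
The marginal rate of substitution is 11/21.2, so w = 11/(21.2+11) = 0.342.

w = 0.342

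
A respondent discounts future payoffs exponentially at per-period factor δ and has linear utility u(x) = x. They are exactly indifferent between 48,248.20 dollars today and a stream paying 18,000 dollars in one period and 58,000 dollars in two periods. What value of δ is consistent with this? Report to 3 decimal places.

δ ≈ 0.770

Equating present values: 48248.20 = 18000δ + 58000δ².
So 58000δ² + 18000δ − 48248.20 = 0.
By the quadratic formula (taking the positive root), δ = (−18000 + √11517582400.00) / 116000 ≈ 0.770.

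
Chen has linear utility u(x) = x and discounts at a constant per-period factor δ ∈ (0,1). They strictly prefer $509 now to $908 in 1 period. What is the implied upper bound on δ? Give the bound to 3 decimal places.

δ < 0.561

Comparing present values: 509 > δ·908.
So δ < 509/908 = 0.56057.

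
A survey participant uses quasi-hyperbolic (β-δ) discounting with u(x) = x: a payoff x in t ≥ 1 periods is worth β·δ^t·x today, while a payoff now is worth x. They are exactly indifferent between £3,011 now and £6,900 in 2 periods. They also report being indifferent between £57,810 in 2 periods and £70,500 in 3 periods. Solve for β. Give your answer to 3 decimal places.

β ≈ 0.649

Both payoffs in the second observation are in the future, so β drops out: δ^2·57810 = δ^3·70500 ⇒ δ = 57810/70500 = 0.82000.
The first indifference: 3011 = β·δ^2·6900, so β = 3011/(δ^2·6900) = 3011/(0.67240·6900) ≈ 0.649.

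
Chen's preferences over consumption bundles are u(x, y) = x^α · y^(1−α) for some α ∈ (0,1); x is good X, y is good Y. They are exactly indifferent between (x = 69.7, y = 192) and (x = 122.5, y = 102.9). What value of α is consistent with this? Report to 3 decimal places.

The Cobb–Douglas utilities coincide, so 69.7^α·192^(1−α) = 122.5^α·102.9^(1−α).
Taking logs: α·ln 69.7 + (1−α)·ln 192 = α·ln 122.5 + (1−α)·ln 102.9, i.e. α·-0.563911 = (1−α)·-0.623738.
So α/(1−α) = (-0.623738)/(-0.563911) = 1.106093, and α = 1.106093/2.106093 ≈ 0.525.

α ≈ 0.525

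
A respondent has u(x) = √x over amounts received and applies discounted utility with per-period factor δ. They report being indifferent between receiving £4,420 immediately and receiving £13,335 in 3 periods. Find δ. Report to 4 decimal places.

The payoff in 3 periods is discounted by δ^3, so u(4420) = δ^3·u(13335) and δ^3 = u(4420)/u(13335).
Since u(x) = √x, δ^3 = √(4420/13335) = 0.57572.
So δ = 0.57572^(1/3) ≈ 0.8319.

δ ≈ 0.8319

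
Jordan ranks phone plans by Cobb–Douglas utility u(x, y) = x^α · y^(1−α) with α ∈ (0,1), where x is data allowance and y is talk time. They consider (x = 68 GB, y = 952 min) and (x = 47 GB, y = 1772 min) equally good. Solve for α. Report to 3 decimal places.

α ≈ 0.627

Set the two utilities equal: 68^α·952^(1−α) = 47^α·1772^(1−α).
Rearrange to (68/47)^α = (1772/952)^(1−α) and take logs: α·0.369360 = (1−α)·0.621299.
So α/(1−α) = (0.621299)/(0.369360) = 1.682096, and α = 1.682096/2.682096 ≈ 0.627.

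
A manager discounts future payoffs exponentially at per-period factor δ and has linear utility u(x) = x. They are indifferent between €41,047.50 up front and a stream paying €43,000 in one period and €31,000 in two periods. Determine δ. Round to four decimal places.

Present value of the stream is 43000·δ + 31000·δ². Indifference gives 43000δ + 31000δ² = 41047.50.
Rearranged: 31000δ² + 43000δ − 41047.50 = 0.
δ = (−43000 + √(43000² + 4·31000·41047.50)) / (2·31000) = (−43000 + √6938890000.00) / 62000 ≈ 0.6500.

δ ≈ 0.6500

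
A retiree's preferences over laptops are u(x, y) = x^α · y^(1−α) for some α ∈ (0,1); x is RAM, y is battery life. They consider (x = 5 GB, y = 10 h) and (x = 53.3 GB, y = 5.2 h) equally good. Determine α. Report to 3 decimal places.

α ≈ 0.217

The Cobb–Douglas utilities coincide, so 5^α·10^(1−α) = 53.3^α·5.2^(1−α).
Rearrange to (5/53.3)^α = (5.2/10)^(1−α) and take logs: α·-2.366498 = (1−α)·-0.653926.
With A = -2.366498 and B = -0.653926: α·A = (1−α)·B, so α = B/(A+B) = -0.653926/-3.020424 ≈ 0.217.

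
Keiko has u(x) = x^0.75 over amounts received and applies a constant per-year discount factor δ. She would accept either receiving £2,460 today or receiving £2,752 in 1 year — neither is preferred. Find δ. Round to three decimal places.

δ ≈ 0.919

The payoff in 1 year is discounted by δ, so u(2460) = δ·u(2752) and δ = u(2460)/u(2752).
Since u(x) = x^0.75, δ = (2460/2752)^0.75 = 0.89390^0.75 = 0.91932.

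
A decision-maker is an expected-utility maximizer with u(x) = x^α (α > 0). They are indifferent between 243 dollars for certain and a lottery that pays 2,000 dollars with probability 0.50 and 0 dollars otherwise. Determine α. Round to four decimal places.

α ≈ 0.3288

Since u(0) = 0, the lottery's EU is 0.50·2000^α.
Setting u(243) equal to that: 243^α = 0.50·2000^α ⇒ (243/2000)^α = 0.50.
Taking logs: α·ln(243/2000) = ln(0.50), so α = -0.6931472 / -2.1078410 ≈ 0.3288.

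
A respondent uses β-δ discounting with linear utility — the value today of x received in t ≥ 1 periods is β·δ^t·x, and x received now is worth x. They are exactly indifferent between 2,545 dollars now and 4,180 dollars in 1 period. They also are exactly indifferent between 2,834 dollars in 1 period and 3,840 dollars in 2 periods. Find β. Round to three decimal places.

The second indifference involves only future payoffs, so β cancels: β·δ^1·2834 = β·δ^2·3840, giving δ = 2834/3840 = 0.73802.
The first indifference: 2545 = β·δ·4180, so β = 2545/(δ·4180) = 2545/(0.73802·4180) ≈ 0.825.

β ≈ 0.825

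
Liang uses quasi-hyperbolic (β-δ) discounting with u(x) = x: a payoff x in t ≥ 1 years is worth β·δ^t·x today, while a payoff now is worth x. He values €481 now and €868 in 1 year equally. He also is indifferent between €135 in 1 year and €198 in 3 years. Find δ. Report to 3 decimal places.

From the later pair, β·δ^1·135 = β·δ^3·198; dividing through, δ^2 = 135/198 = 0.68182, so δ = 0.82572.

δ ≈ 0.826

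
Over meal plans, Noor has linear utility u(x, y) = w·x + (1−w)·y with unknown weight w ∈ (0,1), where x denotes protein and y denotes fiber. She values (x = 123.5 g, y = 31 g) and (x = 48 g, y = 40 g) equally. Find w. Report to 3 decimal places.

w = 0.107

Indifference: w·123.5 + (1−w)·31 = w·48 + (1−w)·40.
Collecting terms: w·75.5 = (1−w)·9.
Hence w = 9/(75.5+9) = 9/84.5 = 0.107.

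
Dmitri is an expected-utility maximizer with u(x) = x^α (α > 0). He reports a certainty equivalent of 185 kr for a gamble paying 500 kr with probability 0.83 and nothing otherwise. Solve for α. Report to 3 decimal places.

α ≈ 0.187

EU(lottery) = 0.83·500^α + 0.17·0 = 0.83·500^α.
Setting u(185) equal to that: 185^α = 0.83·500^α ⇒ (185/500)^α = 0.83.
α = ln(0.83) / ln(185/500) = -0.186330/-0.994252 ≈ 0.187.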